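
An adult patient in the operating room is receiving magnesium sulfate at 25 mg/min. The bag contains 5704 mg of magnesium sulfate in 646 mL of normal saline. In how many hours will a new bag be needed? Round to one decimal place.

3.8 hours

25 mg/min × 60 min/hr = 1500 mg/hr
Concentration = 5704 mg ÷ 646 mL = 8.829721 mg/mL
Rate = 1500 mg/hr ÷ 8.829721 mg/mL = 169.8808 mL/hr
Duration = 646 mL ÷ 169.8808 mL/hr = 3.802667 hr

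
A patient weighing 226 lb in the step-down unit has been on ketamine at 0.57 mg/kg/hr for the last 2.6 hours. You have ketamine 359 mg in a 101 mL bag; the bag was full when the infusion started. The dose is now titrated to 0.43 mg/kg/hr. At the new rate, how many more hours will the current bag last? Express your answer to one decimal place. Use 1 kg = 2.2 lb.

Initial rate:
Weight = 226 lb ÷ 2.2 lb/kg = 102.7273 kg
Dose = 0.57 mg/kg/hr × 102.7273 kg = 58.55455 mg/hr
Concentration = 359 mg ÷ 101 mL = 3.554455 mg/mL
Rate = 58.55455 mg/hr ÷ 3.554455 mg/mL = 16.47356 mL/hr
Volume infused so far = 16.47356 mL/hr × 2.6 hr = 42.83126 mL
Volume remaining = 101 − 42.83126 = 58.16874 mL
New rate:
Dose = 0.43 mg/kg/hr × 102.7273 kg = 44.17273 mg/hr
Rate = 44.17273 mg/hr ÷ 3.554455 mg/mL = 12.42742 mL/hr
Time remaining = 58.16874 mL ÷ 12.42742 mL/hr = 4.680675 hr

4.7 hours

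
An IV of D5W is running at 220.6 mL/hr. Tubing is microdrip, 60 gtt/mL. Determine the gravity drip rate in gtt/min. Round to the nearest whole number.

220.6 mL/hr ÷ 60 min/hr = 3.676667 mL/min
3.676667 mL/min × 60 gtt/mL = 220.6 gtt/min

221 gtt/min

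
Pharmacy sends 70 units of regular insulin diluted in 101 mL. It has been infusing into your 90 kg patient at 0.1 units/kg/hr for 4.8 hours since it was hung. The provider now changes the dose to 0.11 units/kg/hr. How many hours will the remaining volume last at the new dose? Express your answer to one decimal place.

Initial rate:
Dose = 0.1 units/kg/hr × 90 kg = 9 units/hr
Concentration = 70 units ÷ 101 mL = 0.6930693 units/mL
Rate = 9 units/hr ÷ 0.6930693 units/mL = 12.98571 mL/hr
Volume infused so far = 12.98571 mL/hr × 4.8 hr = 62.33143 mL
Volume remaining = 101 − 62.33143 = 38.66857 mL
New rate:
Dose = 0.11 units/kg/hr × 90 kg = 9.9 units/hr
Rate = 9.9 units/hr ÷ 0.6930693 units/mL = 14.28429 mL/hr
Time remaining = 38.66857 mL ÷ 14.28429 mL/hr = 2.707071 hr

2.7 hours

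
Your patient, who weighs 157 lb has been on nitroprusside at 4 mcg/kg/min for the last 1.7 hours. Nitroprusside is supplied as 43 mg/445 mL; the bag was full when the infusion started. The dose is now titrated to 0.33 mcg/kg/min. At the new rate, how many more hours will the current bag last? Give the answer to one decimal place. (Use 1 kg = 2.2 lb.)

9.8 hours

Initial rate:
Weight = 157 lb ÷ 2.2 lb/kg = 71.36364 kg
Dose = 4 mcg/kg/min × 71.36364 kg = 285.4545 mcg/min
285.4545 mcg/min × 60 min/hr = 17127.27 mcg/hr
Concentration = 43 mg ÷ 445 mL = 0.09662921 mg/mL = 96.62921 mcg/mL
Rate = 17127.27 mcg/hr ÷ 96.62921 mcg/mL = 177.2474 mL/hr
Volume infused so far = 177.2474 mL/hr × 1.7 hr = 301.3205 mL
Volume remaining = 445 − 301.3205 = 143.6795 mL
New rate:
Dose = 0.33 mcg/kg/min × 71.36364 kg = 23.55 mcg/min
23.55 mcg/min × 60 min/hr = 1413 mcg/hr
Rate = 1413 mcg/hr ÷ 96.62921 mcg/mL = 14.62291 mL/hr
Time remaining = 143.6795 mL ÷ 14.62291 mL/hr = 9.825645 hr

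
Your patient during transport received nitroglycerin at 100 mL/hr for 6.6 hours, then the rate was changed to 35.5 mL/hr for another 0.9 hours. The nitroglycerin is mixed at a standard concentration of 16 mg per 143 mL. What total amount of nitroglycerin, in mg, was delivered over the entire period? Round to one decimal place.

77.4 mg

Concentration = 16 mg ÷ 143 mL = 0.1118881 mg/mL
Stage 1: 100 mL/hr × 6.6 hr = 660 mL → 660 mL × 0.1118881 mg/mL = 73.84615 mg
Stage 2: 35.5 mL/hr × 0.9 hr = 31.95 mL → 31.95 mL × 0.1118881 mg/mL = 3.574825 mg
Total = 73.84615 + 3.574825 = 77.42098 mg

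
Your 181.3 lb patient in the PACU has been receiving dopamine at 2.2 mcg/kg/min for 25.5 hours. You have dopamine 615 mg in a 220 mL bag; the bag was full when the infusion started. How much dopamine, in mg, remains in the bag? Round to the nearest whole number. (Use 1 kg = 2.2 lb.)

Weight = 181.3 lb ÷ 2.2 lb/kg = 82.40909 kg
Dose = 2.2 mcg/kg/min × 82.40909 kg = 181.3 mcg/min
181.3 mcg/min × 60 min/hr = 10878 mcg/hr
Concentration = 615 mg ÷ 220 mL = 2.795455 mg/mL = 2795.455 mcg/mL
Rate = 10878 mcg/hr ÷ 2795.455 mcg/mL = 3.891317 mL/hr
Volume infused = 3.891317 mL/hr × 25.5 hr = 99.22859 mL
Volume remaining = 220 − 99.22859 = 120.7714 mL
Drug remaining = 120.7714 mL × 2795.455 mcg/mL = 337611 mcg = 337.611 mg

338 mg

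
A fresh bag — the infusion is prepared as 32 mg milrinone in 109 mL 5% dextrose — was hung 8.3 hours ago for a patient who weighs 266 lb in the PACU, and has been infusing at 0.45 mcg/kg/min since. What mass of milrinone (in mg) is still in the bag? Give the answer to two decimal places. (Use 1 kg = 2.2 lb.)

4.90 mg

Weight = 266 lb ÷ 2.2 lb/kg = 120.9091 kg
Dose = 0.45 mcg/kg/min × 120.9091 kg = 54.40909 mcg/min
54.40909 mcg/min × 60 min/hr = 3264.545 mcg/hr
Concentration = 32 mg ÷ 109 mL = 0.293578 mg/mL = 293.578 mcg/mL
Rate = 3264.545 mcg/hr ÷ 293.578 mcg/mL = 11.11986 mL/hr
Volume infused = 11.11986 mL/hr × 8.3 hr = 92.29482 mL
Volume remaining = 109 − 92.29482 = 16.70518 mL
Drug remaining = 16.70518 mL × 293.578 mcg/mL = 4904.273 mcg = 4.904273 mg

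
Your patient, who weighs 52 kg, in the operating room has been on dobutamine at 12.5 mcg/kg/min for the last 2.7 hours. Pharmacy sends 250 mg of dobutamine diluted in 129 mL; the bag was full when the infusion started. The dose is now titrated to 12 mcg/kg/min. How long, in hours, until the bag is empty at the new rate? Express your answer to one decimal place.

Initial rate:
Dose = 12.5 mcg/kg/min × 52 kg = 650 mcg/min
650 mcg/min × 60 min/hr = 39000 mcg/hr
Concentration = 250 mg ÷ 129 mL = 1.937984 mg/mL = 1937.984 mcg/mL
Rate = 39000 mcg/hr ÷ 1937.984 mcg/mL = 20.124 mL/hr
Volume infused so far = 20.124 mL/hr × 2.7 hr = 54.3348 mL
Volume remaining = 129 − 54.3348 = 74.6652 mL
New rate:
Dose = 12 mcg/kg/min × 52 kg = 624 mcg/min
624 mcg/min × 60 min/hr = 37440 mcg/hr
Rate = 37440 mcg/hr ÷ 1937.984 mcg/mL = 19.31904 mL/hr
Time remaining = 74.6652 mL ÷ 19.31904 mL/hr = 3.86485 hr

3.9 hours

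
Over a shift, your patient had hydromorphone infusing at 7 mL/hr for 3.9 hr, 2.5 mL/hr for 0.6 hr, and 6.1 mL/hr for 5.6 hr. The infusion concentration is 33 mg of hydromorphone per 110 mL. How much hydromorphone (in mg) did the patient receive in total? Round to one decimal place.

Concentration = 33 mg ÷ 110 mL = 0.3 mg/mL
Stage 1: 7 mL/hr × 3.9 hr = 27.3 mL → 27.3 mL × 0.3 mg/mL = 8.19 mg
Stage 2: 2.5 mL/hr × 0.6 hr = 1.5 mL → 1.5 mL × 0.3 mg/mL = 0.45 mg
Stage 3: 6.1 mL/hr × 5.6 hr = 34.16 mL → 34.16 mL × 0.3 mg/mL = 10.248 mg
Total = 8.19 + 0.45 + 10.248 = 18.888 mg

18.9 mg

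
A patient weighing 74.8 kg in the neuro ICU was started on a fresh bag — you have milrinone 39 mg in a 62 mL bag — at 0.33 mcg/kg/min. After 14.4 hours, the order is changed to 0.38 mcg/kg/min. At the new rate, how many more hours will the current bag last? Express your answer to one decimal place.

10.4 hours

Initial rate:
Dose = 0.33 mcg/kg/min × 74.8 kg = 24.684 mcg/min
24.684 mcg/min × 60 min/hr = 1481.04 mcg/hr
Concentration = 39 mg ÷ 62 mL = 0.6290323 mg/mL = 629.0323 mcg/mL
Rate = 1481.04 mcg/hr ÷ 629.0323 mcg/mL = 2.354474 mL/hr
Volume infused so far = 2.354474 mL/hr × 14.4 hr = 33.90442 mL
Volume remaining = 62 − 33.90442 = 28.09558 mL
New rate:
Dose = 0.38 mcg/kg/min × 74.8 kg = 28.424 mcg/min
28.424 mcg/min × 60 min/hr = 1705.44 mcg/hr
Rate = 1705.44 mcg/hr ÷ 629.0323 mcg/mL = 2.711212 mL/hr
Time remaining = 28.09558 mL ÷ 2.711212 mL/hr = 10.36274 hr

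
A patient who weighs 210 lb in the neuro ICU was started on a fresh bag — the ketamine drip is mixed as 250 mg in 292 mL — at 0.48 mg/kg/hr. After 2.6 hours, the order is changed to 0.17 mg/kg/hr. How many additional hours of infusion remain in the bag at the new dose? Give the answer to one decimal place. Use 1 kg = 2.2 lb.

8.1 hours

Initial rate:
Weight = 210 lb ÷ 2.2 lb/kg = 95.45455 kg
Dose = 0.48 mg/kg/hr × 95.45455 kg = 45.81818 mg/hr
Concentration = 250 mg ÷ 292 mL = 0.8561644 mg/mL
Rate = 45.81818 mg/hr ÷ 0.8561644 mg/mL = 53.51564 mL/hr
Volume infused so far = 53.51564 mL/hr × 2.6 hr = 139.1407 mL
Volume remaining = 292 − 139.1407 = 152.8593 mL
New rate:
Dose = 0.17 mg/kg/hr × 95.45455 kg = 16.22727 mg/hr
Rate = 16.22727 mg/hr ÷ 0.8561644 mg/mL = 18.95345 mL/hr
Time remaining = 152.8593 mL ÷ 18.95345 mL/hr = 8.064986 hr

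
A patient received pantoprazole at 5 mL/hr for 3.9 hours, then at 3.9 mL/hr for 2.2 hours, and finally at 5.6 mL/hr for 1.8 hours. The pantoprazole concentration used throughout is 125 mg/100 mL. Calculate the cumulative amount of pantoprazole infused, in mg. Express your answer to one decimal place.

47.7 mg

Concentration = 125 mg ÷ 100 mL = 1.25 mg/mL
Stage 1: 5 mL/hr × 3.9 hr = 19.5 mL → 19.5 mL × 1.25 mg/mL = 24.375 mg
Stage 2: 3.9 mL/hr × 2.2 hr = 8.58 mL → 8.58 mL × 1.25 mg/mL = 10.725 mg
Stage 3: 5.6 mL/hr × 1.8 hr = 10.08 mL → 10.08 mL × 1.25 mg/mL = 12.6 mg
Total = 24.375 + 10.725 + 12.6 = 47.7 mg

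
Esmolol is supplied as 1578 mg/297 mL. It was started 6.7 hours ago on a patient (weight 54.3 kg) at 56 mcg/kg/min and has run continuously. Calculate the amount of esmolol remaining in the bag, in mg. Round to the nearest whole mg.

356 mg

Dose = 56 mcg/kg/min × 54.3 kg = 3040.8 mcg/min
3040.8 mcg/min × 60 min/hr = 182448 mcg/hr
Concentration = 1578 mg ÷ 297 mL = 5.313131 mg/mL = 5313.131 mcg/mL
Rate = 182448 mcg/hr ÷ 5313.131 mcg/mL = 34.33907 mL/hr
Volume infused = 34.33907 mL/hr × 6.7 hr = 230.0718 mL
Volume remaining = 297 − 230.0718 = 66.92822 mL
Drug remaining = 66.92822 mL × 5313.131 mcg/mL = 355598.4 mcg = 355.5984 mg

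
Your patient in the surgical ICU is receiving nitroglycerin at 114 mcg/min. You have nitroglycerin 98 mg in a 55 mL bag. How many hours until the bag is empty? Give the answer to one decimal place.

114 mcg/min × 60 min/hr = 6840 mcg/hr
Concentration = 98 mg ÷ 55 mL = 1.781818 mg/mL = 1781.818 mcg/mL
Rate = 6840 mcg/hr ÷ 1781.818 mcg/mL = 3.838776 mL/hr
Duration = 55 mL ÷ 3.838776 mL/hr = 14.32749 hr

14.3 hours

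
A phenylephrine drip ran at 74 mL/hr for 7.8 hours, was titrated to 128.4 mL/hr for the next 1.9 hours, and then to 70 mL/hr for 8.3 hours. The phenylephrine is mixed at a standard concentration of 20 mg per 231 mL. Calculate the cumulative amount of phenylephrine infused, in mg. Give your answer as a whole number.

Concentration = 20 mg ÷ 231 mL = 0.08658009 mg/mL
Stage 1: 74 mL/hr × 7.8 hr = 577.2 mL → 577.2 mL × 0.08658009 mg/mL = 49.97403 mg
Stage 2: 128.4 mL/hr × 1.9 hr = 243.96 mL → 243.96 mL × 0.08658009 mg/mL = 21.12208 mg
Stage 3: 70 mL/hr × 8.3 hr = 581 mL → 581 mL × 0.08658009 mg/mL = 50.30303 mg
Total = 49.97403 + 21.12208 + 50.30303 = 121.3991 mg

121 mg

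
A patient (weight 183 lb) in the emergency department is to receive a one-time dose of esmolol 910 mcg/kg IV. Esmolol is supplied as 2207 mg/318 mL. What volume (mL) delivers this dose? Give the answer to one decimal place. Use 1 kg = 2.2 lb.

10.9 mL

Weight = 183 lb ÷ 2.2 lb/kg = 83.18182 kg
Dose = 910 mcg/kg × 83.18182 kg = 75695.45 mcg
Concentration = 2207 mg ÷ 318 mL = 6.940252 mg/mL = 6940.252 mcg/mL
Volume = 75695.45 mcg ÷ 6940.252 mcg/mL = 10.90673 mL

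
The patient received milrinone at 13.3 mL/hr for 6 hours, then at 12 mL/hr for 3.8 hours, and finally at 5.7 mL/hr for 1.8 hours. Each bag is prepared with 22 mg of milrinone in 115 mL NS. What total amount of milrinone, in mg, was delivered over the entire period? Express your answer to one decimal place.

26.0 mg

Concentration = 22 mg ÷ 115 mL = 0.1913043 mg/mL
Stage 1: 13.3 mL/hr × 6 hr = 79.8 mL → 79.8 mL × 0.1913043 mg/mL = 15.26609 mg
Stage 2: 12 mL/hr × 3.8 hr = 45.6 mL → 45.6 mL × 0.1913043 mg/mL = 8.723478 mg
Stage 3: 5.7 mL/hr × 1.8 hr = 10.26 mL → 10.26 mL × 0.1913043 mg/mL = 1.962783 mg
Total = 15.26609 + 8.723478 + 1.962783 = 25.95235 mg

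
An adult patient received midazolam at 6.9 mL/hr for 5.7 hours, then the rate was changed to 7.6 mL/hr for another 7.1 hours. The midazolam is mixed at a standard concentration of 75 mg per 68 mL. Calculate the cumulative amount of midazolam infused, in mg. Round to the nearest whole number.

Concentration = 75 mg ÷ 68 mL = 1.102941 mg/mL
Stage 1: 6.9 mL/hr × 5.7 hr = 39.33 mL → 39.33 mL × 1.102941 mg/mL = 43.37868 mg
Stage 2: 7.6 mL/hr × 7.1 hr = 53.96 mL → 53.96 mL × 1.102941 mg/mL = 59.51471 mg
Total = 43.37868 + 59.51471 = 102.8934 mg

103 mg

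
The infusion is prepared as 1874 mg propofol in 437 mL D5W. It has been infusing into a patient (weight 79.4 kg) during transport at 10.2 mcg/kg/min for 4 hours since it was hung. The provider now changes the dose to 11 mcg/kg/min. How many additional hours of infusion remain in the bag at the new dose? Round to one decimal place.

Initial rate:
Dose = 10.2 mcg/kg/min × 79.4 kg = 809.88 mcg/min
809.88 mcg/min × 60 min/hr = 48592.8 mcg/hr
Concentration = 1874 mg ÷ 437 mL = 4.28833 mg/mL = 4288.33 mcg/mL
Rate = 48592.8 mcg/hr ÷ 4288.33 mcg/mL = 11.33141 mL/hr
Volume infused so far = 11.33141 mL/hr × 4 hr = 45.32562 mL
Volume remaining = 437 − 45.32562 = 391.6744 mL
New rate:
Dose = 11 mcg/kg/min × 79.4 kg = 873.4 mcg/min
873.4 mcg/min × 60 min/hr = 52404 mcg/hr
Rate = 52404 mcg/hr ÷ 4288.33 mcg/mL = 12.22014 mL/hr
Time remaining = 391.6744 mL ÷ 12.22014 mL/hr = 32.05154 hr

32.1 hours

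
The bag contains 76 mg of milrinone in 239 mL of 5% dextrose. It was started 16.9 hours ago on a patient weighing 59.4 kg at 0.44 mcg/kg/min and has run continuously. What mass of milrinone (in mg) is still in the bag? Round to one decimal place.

Dose = 0.44 mcg/kg/min × 59.4 kg = 26.136 mcg/min
26.136 mcg/min × 60 min/hr = 1568.16 mcg/hr
Concentration = 76 mg ÷ 239 mL = 0.3179916 mg/mL = 317.9916 mcg/mL
Rate = 1568.16 mcg/hr ÷ 317.9916 mcg/mL = 4.931451 mL/hr
Volume infused = 4.931451 mL/hr × 16.9 hr = 83.34151 mL
Volume remaining = 239 − 83.34151 = 155.6585 mL
Drug remaining = 155.6585 mL × 317.9916 mcg/mL = 49498.1 mcg = 49.4981 mg

49.5 mg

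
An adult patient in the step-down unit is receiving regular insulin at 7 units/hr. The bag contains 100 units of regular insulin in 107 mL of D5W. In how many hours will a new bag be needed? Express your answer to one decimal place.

14.3 hours

Concentration = 100 units ÷ 107 mL = 0.9345794 units/mL
Rate = 7 units/hr ÷ 0.9345794 units/mL = 7.49 mL/hr
Duration = 107 mL ÷ 7.49 mL/hr = 14.28571 hr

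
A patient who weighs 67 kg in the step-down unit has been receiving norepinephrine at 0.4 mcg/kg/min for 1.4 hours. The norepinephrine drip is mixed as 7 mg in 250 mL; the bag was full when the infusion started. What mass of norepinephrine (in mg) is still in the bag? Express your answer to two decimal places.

Dose = 0.4 mcg/kg/min × 67 kg = 26.8 mcg/min
26.8 mcg/min × 60 min/hr = 1608 mcg/hr
Concentration = 7 mg ÷ 250 mL = 0.028 mg/mL = 28 mcg/mL
Rate = 1608 mcg/hr ÷ 28 mcg/mL = 57.42857 mL/hr
Volume infused = 57.42857 mL/hr × 1.4 hr = 80.4 mL
Volume remaining = 250 − 80.4 = 169.6 mL
Drug remaining = 169.6 mL × 28 mcg/mL = 4748.8 mcg = 4.7488 mg

4.75 mg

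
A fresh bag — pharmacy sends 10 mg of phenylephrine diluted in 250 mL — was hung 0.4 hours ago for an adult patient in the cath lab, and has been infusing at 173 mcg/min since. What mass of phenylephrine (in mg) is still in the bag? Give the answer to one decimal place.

173 mcg/min × 60 min/hr = 10380 mcg/hr
Concentration = 10 mg ÷ 250 mL = 0.04 mg/mL = 40 mcg/mL
Rate = 10380 mcg/hr ÷ 40 mcg/mL = 259.5 mL/hr
Volume infused = 259.5 mL/hr × 0.4 hr = 103.8 mL
Volume remaining = 250 − 103.8 = 146.2 mL
Drug remaining = 146.2 mL × 40 mcg/mL = 5848 mcg = 5.848 mg

5.8 mg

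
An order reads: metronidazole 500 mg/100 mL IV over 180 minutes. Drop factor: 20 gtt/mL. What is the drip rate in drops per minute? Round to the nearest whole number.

100 mL ÷ (180 min) = 0.5555556 mL/min
0.5555556 mL/min × 20 gtt/mL = 11.11111 gtt/min

11 gtt/min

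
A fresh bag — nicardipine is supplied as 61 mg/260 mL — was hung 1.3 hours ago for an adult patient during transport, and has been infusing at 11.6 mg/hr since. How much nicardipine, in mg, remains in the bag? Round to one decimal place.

Concentration = 61 mg ÷ 260 mL = 0.2346154 mg/mL
Rate = 11.6 mg/hr ÷ 0.2346154 mg/mL = 49.44262 mL/hr
Volume infused = 49.44262 mL/hr × 1.3 hr = 64.27541 mL
Volume remaining = 260 − 64.27541 = 195.7246 mL
Drug remaining = 195.7246 mL × 0.2346154 mg/mL = 45.92 mg

45.9 mg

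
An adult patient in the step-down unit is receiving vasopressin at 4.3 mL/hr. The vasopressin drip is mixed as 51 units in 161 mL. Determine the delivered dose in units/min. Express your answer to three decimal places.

0.023 units/min

Concentration = 51 units ÷ 161 mL = 0.3167702 units/mL
Drug rate = 4.3 mL/hr × 0.3167702 units/mL = 1.362112 units/hr
1.362112 units/hr ÷ 60 min/hr = 0.02270186 units/min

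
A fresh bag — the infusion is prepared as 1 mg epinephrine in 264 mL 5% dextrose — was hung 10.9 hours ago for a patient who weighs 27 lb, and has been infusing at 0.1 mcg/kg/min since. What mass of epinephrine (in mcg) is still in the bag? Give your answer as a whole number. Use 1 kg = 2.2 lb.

197 mcg

Weight = 27 lb ÷ 2.2 lb/kg = 12.27273 kg
Dose = 0.1 mcg/kg/min × 12.27273 kg = 1.227273 mcg/min
1.227273 mcg/min × 60 min/hr = 73.63636 mcg/hr
Concentration = 1 mg ÷ 264 mL = 0.003787879 mg/mL = 3.787879 mcg/mL
Rate = 73.63636 mcg/hr ÷ 3.787879 mcg/mL = 19.44 mL/hr
Volume infused = 19.44 mL/hr × 10.9 hr = 211.896 mL
Volume remaining = 264 − 211.896 = 52.104 mL
Drug remaining = 52.104 mL × 3.787879 mcg/mL = 197.3636 mcg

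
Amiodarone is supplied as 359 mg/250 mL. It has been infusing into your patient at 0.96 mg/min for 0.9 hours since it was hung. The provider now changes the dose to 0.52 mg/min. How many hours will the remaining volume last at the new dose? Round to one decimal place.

Initial rate:
0.96 mg/min × 60 min/hr = 57.6 mg/hr
Concentration = 359 mg ÷ 250 mL = 1.436 mg/mL
Rate = 57.6 mg/hr ÷ 1.436 mg/mL = 40.11142 mL/hr
Volume infused so far = 40.11142 mL/hr × 0.9 hr = 36.10028 mL
Volume remaining = 250 − 36.10028 = 213.8997 mL
New rate:
0.52 mg/min × 60 min/hr = 31.2 mg/hr
Rate = 31.2 mg/hr ÷ 1.436 mg/mL = 21.72702 mL/hr
Time remaining = 213.8997 mL ÷ 21.72702 mL/hr = 9.844872 hr

9.8 hours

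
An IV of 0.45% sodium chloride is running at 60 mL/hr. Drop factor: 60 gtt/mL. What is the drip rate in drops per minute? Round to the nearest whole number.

60 mL/hr ÷ 60 min/hr = 1 mL/min
1 mL/min × 60 gtt/mL = 60 gtt/min

60 gtt/min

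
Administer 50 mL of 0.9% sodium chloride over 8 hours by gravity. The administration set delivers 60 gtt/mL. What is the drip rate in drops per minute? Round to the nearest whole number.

6 gtt/min

50 mL ÷ (8 hr × 60 = 480 min) = 0.1041667 mL/min
0.1041667 mL/min × 60 gtt/mL = 6.25 gtt/min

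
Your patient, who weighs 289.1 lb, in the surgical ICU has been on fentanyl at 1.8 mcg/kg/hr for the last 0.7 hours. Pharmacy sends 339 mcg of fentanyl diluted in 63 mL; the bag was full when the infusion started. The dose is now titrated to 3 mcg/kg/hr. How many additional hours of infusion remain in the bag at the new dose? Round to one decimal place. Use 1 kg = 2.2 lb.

Initial rate:
Weight = 289.1 lb ÷ 2.2 lb/kg = 131.4091 kg
Dose = 1.8 mcg/kg/hr × 131.4091 kg = 236.5364 mcg/hr
Concentration = 339 mcg ÷ 63 mL = 5.380952 mcg/mL
Rate = 236.5364 mcg/hr ÷ 5.380952 mcg/mL = 43.95809 mL/hr
Volume infused so far = 43.95809 mL/hr × 0.7 hr = 30.77066 mL
Volume remaining = 63 − 30.77066 = 32.22934 mL
New rate:
Dose = 3 mcg/kg/hr × 131.4091 kg = 394.2273 mcg/hr
Rate = 394.2273 mcg/hr ÷ 5.380952 mcg/mL = 73.26348 mL/hr
Time remaining = 32.22934 mL ÷ 73.26348 mL/hr = 0.4399101 hr

0.4 hours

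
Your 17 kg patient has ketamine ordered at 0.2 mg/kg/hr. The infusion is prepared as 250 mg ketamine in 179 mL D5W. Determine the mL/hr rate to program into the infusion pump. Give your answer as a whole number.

Dose = 0.2 mg/kg/hr × 17 kg = 3.4 mg/hr
Concentration = 250 mg ÷ 179 mL = 1.396648 mg/mL
Rate = 3.4 mg/hr ÷ 1.396648 mg/mL = 2.4344 mL/hr

2 mL/hr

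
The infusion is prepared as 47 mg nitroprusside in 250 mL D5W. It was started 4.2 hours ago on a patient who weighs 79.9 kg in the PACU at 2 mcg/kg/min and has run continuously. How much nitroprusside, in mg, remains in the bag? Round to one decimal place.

6.7 mg

Dose = 2 mcg/kg/min × 79.9 kg = 159.8 mcg/min
159.8 mcg/min × 60 min/hr = 9588 mcg/hr
Concentration = 47 mg ÷ 250 mL = 0.188 mg/mL = 188 mcg/mL
Rate = 9588 mcg/hr ÷ 188 mcg/mL = 51 mL/hr
Volume infused = 51 mL/hr × 4.2 hr = 214.2 mL
Volume remaining = 250 − 214.2 = 35.8 mL
Drug remaining = 35.8 mL × 188 mcg/mL = 6730.4 mcg = 6.7304 mg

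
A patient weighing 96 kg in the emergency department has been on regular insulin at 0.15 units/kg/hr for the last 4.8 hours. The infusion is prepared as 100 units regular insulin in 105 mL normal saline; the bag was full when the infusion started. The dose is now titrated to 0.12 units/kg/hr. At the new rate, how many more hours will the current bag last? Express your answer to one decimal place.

Initial rate:
Dose = 0.15 units/kg/hr × 96 kg = 14.4 units/hr
Concentration = 100 units ÷ 105 mL = 0.952381 units/mL
Rate = 14.4 units/hr ÷ 0.952381 units/mL = 15.12 mL/hr
Volume infused so far = 15.12 mL/hr × 4.8 hr = 72.576 mL
Volume remaining = 105 − 72.576 = 32.424 mL
New rate:
Dose = 0.12 units/kg/hr × 96 kg = 11.52 units/hr
Rate = 11.52 units/hr ÷ 0.952381 units/mL = 12.096 mL/hr
Time remaining = 32.424 mL ÷ 12.096 mL/hr = 2.680556 hr

2.7 hours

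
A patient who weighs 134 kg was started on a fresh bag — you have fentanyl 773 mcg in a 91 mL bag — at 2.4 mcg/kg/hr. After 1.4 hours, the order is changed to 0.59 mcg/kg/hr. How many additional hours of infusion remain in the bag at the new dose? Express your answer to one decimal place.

4.1 hours

Initial rate:
Dose = 2.4 mcg/kg/hr × 134 kg = 321.6 mcg/hr
Concentration = 773 mcg ÷ 91 mL = 8.494505 mcg/mL
Rate = 321.6 mcg/hr ÷ 8.494505 mcg/mL = 37.85977 mL/hr
Volume infused so far = 37.85977 mL/hr × 1.4 hr = 53.00367 mL
Volume remaining = 91 − 53.00367 = 37.99633 mL
New rate:
Dose = 0.59 mcg/kg/hr × 134 kg = 79.06 mcg/hr
Rate = 79.06 mcg/hr ÷ 8.494505 mcg/mL = 9.307193 mL/hr
Time remaining = 37.99633 mL ÷ 9.307193 mL/hr = 4.082469 hr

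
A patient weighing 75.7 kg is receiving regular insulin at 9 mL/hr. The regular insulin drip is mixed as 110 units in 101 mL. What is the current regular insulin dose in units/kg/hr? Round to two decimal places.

Concentration = 110 units ÷ 101 mL = 1.089109 units/mL
Drug rate = 9 mL/hr × 1.089109 units/mL = 9.80198 units/hr
9.80198 units/hr ÷ 75.7 kg = 0.1294845 units/kg/hr

0.13 units/kg/hr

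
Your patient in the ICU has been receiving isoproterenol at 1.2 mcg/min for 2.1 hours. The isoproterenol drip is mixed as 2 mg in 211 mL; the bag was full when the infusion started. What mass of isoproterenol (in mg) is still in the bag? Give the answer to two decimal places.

1.2 mcg/min × 60 min/hr = 72 mcg/hr
Concentration = 2 mg ÷ 211 mL = 0.009478673 mg/mL = 9.478673 mcg/mL
Rate = 72 mcg/hr ÷ 9.478673 mcg/mL = 7.596 mL/hr
Volume infused = 7.596 mL/hr × 2.1 hr = 15.9516 mL
Volume remaining = 211 − 15.9516 = 195.0484 mL
Drug remaining = 195.0484 mL × 9.478673 mcg/mL = 1848.8 mcg = 1.8488 mg

1.85 mg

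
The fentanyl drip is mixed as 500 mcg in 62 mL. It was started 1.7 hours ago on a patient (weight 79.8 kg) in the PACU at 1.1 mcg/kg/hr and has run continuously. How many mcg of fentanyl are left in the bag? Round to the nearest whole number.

Dose = 1.1 mcg/kg/hr × 79.8 kg = 87.78 mcg/hr
Concentration = 500 mcg ÷ 62 mL = 8.064516 mcg/mL
Rate = 87.78 mcg/hr ÷ 8.064516 mcg/mL = 10.88472 mL/hr
Volume infused = 10.88472 mL/hr × 1.7 hr = 18.50402 mL
Volume remaining = 62 − 18.50402 = 43.49598 mL
Drug remaining = 43.49598 mL × 8.064516 mcg/mL = 350.774 mcg

351 mcg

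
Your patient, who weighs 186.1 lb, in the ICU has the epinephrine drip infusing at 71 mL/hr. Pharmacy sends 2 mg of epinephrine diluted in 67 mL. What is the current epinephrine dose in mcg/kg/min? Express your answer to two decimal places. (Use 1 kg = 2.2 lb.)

0.42 mcg/kg/min

Weight = 186.1 lb ÷ 2.2 lb/kg = 84.59091 kg
Concentration = 2 mg ÷ 67 mL = 0.02985075 mg/mL = 29.85075 mcg/mL
Drug rate = 71 mL/hr × 29.85075 mcg/mL = 2119.403 mcg/hr
2119.403 mcg/hr ÷ 60 min/hr = 35.32338 mcg/min
35.32338 mcg/min ÷ 84.59091 kg = 0.417579 mcg/kg/min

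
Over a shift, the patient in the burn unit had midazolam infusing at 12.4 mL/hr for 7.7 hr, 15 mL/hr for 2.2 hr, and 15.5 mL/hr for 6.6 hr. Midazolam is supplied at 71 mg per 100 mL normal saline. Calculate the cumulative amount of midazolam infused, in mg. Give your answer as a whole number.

164 mg

Concentration = 71 mg ÷ 100 mL = 0.71 mg/mL
Stage 1: 12.4 mL/hr × 7.7 hr = 95.48 mL → 95.48 mL × 0.71 mg/mL = 67.7908 mg
Stage 2: 15 mL/hr × 2.2 hr = 33 mL → 33 mL × 0.71 mg/mL = 23.43 mg
Stage 3: 15.5 mL/hr × 6.6 hr = 102.3 mL → 102.3 mL × 0.71 mg/mL = 72.633 mg
Total = 67.7908 + 23.43 + 72.633 = 163.8538 mg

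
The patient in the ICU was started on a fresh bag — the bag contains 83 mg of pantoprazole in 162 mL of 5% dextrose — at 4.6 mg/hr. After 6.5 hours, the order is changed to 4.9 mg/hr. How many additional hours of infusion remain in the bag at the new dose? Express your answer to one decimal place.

10.8 hours

Initial rate:
Concentration = 83 mg ÷ 162 mL = 0.5123457 mg/mL
Rate = 4.6 mg/hr ÷ 0.5123457 mg/mL = 8.978313 mL/hr
Volume infused so far = 8.978313 mL/hr × 6.5 hr = 58.35904 mL
Volume remaining = 162 − 58.35904 = 103.641 mL
New rate:
Rate = 4.9 mg/hr ÷ 0.5123457 mg/mL = 9.563855 mL/hr
Time remaining = 103.641 mL ÷ 9.563855 mL/hr = 10.83673 hr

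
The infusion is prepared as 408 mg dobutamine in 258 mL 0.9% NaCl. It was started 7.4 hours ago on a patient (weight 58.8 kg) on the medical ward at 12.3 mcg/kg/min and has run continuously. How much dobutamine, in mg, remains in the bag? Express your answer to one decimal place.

86.9 mg

Dose = 12.3 mcg/kg/min × 58.8 kg = 723.24 mcg/min
723.24 mcg/min × 60 min/hr = 43394.4 mcg/hr
Concentration = 408 mg ÷ 258 mL = 1.581395 mg/mL = 1581.395 mcg/mL
Rate = 43394.4 mcg/hr ÷ 1581.395 mcg/mL = 27.44058 mL/hr
Volume infused = 27.44058 mL/hr × 7.4 hr = 203.0603 mL
Volume remaining = 258 − 203.0603 = 54.93973 mL
Drug remaining = 54.93973 mL × 1581.395 mcg/mL = 86881.44 mcg = 86.88144 mg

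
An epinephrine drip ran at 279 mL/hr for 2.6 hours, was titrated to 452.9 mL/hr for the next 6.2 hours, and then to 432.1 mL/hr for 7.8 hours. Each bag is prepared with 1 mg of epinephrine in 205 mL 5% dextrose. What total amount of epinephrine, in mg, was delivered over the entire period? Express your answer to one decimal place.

33.7 mg

Concentration = 1 mg ÷ 205 mL = 0.004878049 mg/mL
Stage 1: 279 mL/hr × 2.6 hr = 725.4 mL → 725.4 mL × 0.004878049 mg/mL = 3.538537 mg
Stage 2: 452.9 mL/hr × 6.2 hr = 2807.98 mL → 2807.98 mL × 0.004878049 mg/mL = 13.69746 mg
Stage 3: 432.1 mL/hr × 7.8 hr = 3370.38 mL → 3370.38 mL × 0.004878049 mg/mL = 16.44088 mg
Total = 3.538537 + 13.69746 + 16.44088 = 33.67688 mg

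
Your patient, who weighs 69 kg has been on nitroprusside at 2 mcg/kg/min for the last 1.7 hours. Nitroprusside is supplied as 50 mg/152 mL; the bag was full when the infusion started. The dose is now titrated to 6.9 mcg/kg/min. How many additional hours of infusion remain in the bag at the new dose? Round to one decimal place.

Initial rate:
Dose = 2 mcg/kg/min × 69 kg = 138 mcg/min
138 mcg/min × 60 min/hr = 8280 mcg/hr
Concentration = 50 mg ÷ 152 mL = 0.3289474 mg/mL = 328.9474 mcg/mL
Rate = 8280 mcg/hr ÷ 328.9474 mcg/mL = 25.1712 mL/hr
Volume infused so far = 25.1712 mL/hr × 1.7 hr = 42.79104 mL
Volume remaining = 152 − 42.79104 = 109.209 mL
New rate:
Dose = 6.9 mcg/kg/min × 69 kg = 476.1 mcg/min
476.1 mcg/min × 60 min/hr = 28566 mcg/hr
Rate = 28566 mcg/hr ÷ 328.9474 mcg/mL = 86.84064 mL/hr
Time remaining = 109.209 mL ÷ 86.84064 mL/hr = 1.257579 hr

1.3 hours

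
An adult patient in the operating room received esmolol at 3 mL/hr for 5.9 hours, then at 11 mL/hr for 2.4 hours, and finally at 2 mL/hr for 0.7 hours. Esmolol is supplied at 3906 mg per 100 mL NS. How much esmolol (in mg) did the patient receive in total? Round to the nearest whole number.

Concentration = 3906 mg ÷ 100 mL = 39.06 mg/mL
Stage 1: 3 mL/hr × 5.9 hr = 17.7 mL → 17.7 mL × 39.06 mg/mL = 691.362 mg
Stage 2: 11 mL/hr × 2.4 hr = 26.4 mL → 26.4 mL × 39.06 mg/mL = 1031.184 mg
Stage 3: 2 mL/hr × 0.7 hr = 1.4 mL → 1.4 mL × 39.06 mg/mL = 54.684 mg
Total = 691.362 + 1031.184 + 54.684 = 1777.23 mg

1777 mg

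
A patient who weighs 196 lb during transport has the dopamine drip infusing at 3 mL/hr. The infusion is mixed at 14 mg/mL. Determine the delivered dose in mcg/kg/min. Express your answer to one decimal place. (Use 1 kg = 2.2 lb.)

7.9 mcg/kg/min

Weight = 196 lb ÷ 2.2 lb/kg = 89.09091 kg
Concentration = 14 mg/mL = 14000 mcg/mL
Drug rate = 3 mL/hr × 14000 mcg/mL = 42000 mcg/hr
42000 mcg/hr ÷ 60 min/hr = 700 mcg/min
700 mcg/min ÷ 89.09091 kg = 7.857143 mcg/kg/min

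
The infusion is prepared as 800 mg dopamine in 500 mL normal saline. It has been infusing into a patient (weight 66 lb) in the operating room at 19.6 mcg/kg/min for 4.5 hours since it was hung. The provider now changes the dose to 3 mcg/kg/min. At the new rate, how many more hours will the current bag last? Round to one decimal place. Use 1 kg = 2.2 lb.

Initial rate:
Weight = 66 lb ÷ 2.2 lb/kg = 30 kg
Dose = 19.6 mcg/kg/min × 30 kg = 588 mcg/min
588 mcg/min × 60 min/hr = 35280 mcg/hr
Concentration = 800 mg ÷ 500 mL = 1.6 mg/mL = 1600 mcg/mL
Rate = 35280 mcg/hr ÷ 1600 mcg/mL = 22.05 mL/hr
Volume infused so far = 22.05 mL/hr × 4.5 hr = 99.225 mL
Volume remaining = 500 − 99.225 = 400.775 mL
New rate:
Dose = 3 mcg/kg/min × 30 kg = 90 mcg/min
90 mcg/min × 60 min/hr = 5400 mcg/hr
Rate = 5400 mcg/hr ÷ 1600 mcg/mL = 3.375 mL/hr
Time remaining = 400.775 mL ÷ 3.375 mL/hr = 118.7481 hr

118.7 hours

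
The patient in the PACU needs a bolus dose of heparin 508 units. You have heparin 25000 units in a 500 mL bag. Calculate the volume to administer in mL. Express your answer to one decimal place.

10.2 mL

Concentration = 25000 units ÷ 500 mL = 50 units/mL
Volume = 508 units ÷ 50 units/mL = 10.16 mL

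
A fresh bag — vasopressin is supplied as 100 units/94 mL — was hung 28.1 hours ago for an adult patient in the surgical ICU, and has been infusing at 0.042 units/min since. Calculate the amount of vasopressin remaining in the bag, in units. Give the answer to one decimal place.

0.042 units/min × 60 min/hr = 2.52 units/hr
Concentration = 100 units ÷ 94 mL = 1.06383 units/mL
Rate = 2.52 units/hr ÷ 1.06383 units/mL = 2.3688 mL/hr
Volume infused = 2.3688 mL/hr × 28.1 hr = 66.56328 mL
Volume remaining = 94 − 66.56328 = 27.43672 mL
Drug remaining = 27.43672 mL × 1.06383 units/mL = 29.188 units

29.2 units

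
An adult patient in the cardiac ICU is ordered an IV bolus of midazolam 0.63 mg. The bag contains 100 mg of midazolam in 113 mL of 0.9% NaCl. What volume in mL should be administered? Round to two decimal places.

0.71 mL

Concentration = 100 mg ÷ 113 mL = 0.8849558 mg/mL
Volume = 0.63 mg ÷ 0.8849558 mg/mL = 0.7119 mL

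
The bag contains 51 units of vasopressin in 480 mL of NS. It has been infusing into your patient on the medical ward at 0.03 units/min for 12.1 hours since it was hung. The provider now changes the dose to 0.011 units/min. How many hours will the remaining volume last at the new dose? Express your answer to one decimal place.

Initial rate:
0.03 units/min × 60 min/hr = 1.8 units/hr
Concentration = 51 units ÷ 480 mL = 0.10625 units/mL
Rate = 1.8 units/hr ÷ 0.10625 units/mL = 16.94118 mL/hr
Volume infused so far = 16.94118 mL/hr × 12.1 hr = 204.9882 mL
Volume remaining = 480 − 204.9882 = 275.0118 mL
New rate:
0.011 units/min × 60 min/hr = 0.66 units/hr
Rate = 0.66 units/hr ÷ 0.10625 units/mL = 6.211765 mL/hr
Time remaining = 275.0118 mL ÷ 6.211765 mL/hr = 44.27273 hr

44.3 hours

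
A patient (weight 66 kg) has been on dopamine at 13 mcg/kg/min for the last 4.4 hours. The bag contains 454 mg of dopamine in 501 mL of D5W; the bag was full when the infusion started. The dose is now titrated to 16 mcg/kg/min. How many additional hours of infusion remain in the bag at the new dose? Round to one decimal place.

Initial rate:
Dose = 13 mcg/kg/min × 66 kg = 858 mcg/min
858 mcg/min × 60 min/hr = 51480 mcg/hr
Concentration = 454 mg ÷ 501 mL = 0.9061876 mg/mL = 906.1876 mcg/mL
Rate = 51480 mcg/hr ÷ 906.1876 mcg/mL = 56.80943 mL/hr
Volume infused so far = 56.80943 mL/hr × 4.4 hr = 249.9615 mL
Volume remaining = 501 − 249.9615 = 251.0385 mL
New rate:
Dose = 16 mcg/kg/min × 66 kg = 1056 mcg/min
1056 mcg/min × 60 min/hr = 63360 mcg/hr
Rate = 63360 mcg/hr ÷ 906.1876 mcg/mL = 69.9193 mL/hr
Time remaining = 251.0385 mL ÷ 69.9193 mL/hr = 3.590404 hr

3.6 hours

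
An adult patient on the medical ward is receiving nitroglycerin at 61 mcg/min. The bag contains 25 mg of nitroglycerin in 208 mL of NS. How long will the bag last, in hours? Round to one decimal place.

61 mcg/min × 60 min/hr = 3660 mcg/hr
Concentration = 25 mg ÷ 208 mL = 0.1201923 mg/mL = 120.1923 mcg/mL
Rate = 3660 mcg/hr ÷ 120.1923 mcg/mL = 30.4512 mL/hr
Duration = 208 mL ÷ 30.4512 mL/hr = 6.830601 hr

6.8 hours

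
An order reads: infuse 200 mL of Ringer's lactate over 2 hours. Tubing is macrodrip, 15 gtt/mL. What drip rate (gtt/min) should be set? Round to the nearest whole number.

200 mL ÷ (2 hr × 60 = 120 min) = 1.666667 mL/min
1.666667 mL/min × 15 gtt/mL = 25 gtt/min

25 gtt/min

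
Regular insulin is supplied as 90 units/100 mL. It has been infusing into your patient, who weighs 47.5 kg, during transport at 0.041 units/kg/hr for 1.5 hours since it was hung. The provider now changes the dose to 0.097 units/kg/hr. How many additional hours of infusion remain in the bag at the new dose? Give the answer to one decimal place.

18.9 hours

Initial rate:
Dose = 0.041 units/kg/hr × 47.5 kg = 1.9475 units/hr
Concentration = 90 units ÷ 100 mL = 0.9 units/mL
Rate = 1.9475 units/hr ÷ 0.9 units/mL = 2.163889 mL/hr
Volume infused so far = 2.163889 mL/hr × 1.5 hr = 3.245833 mL
Volume remaining = 100 − 3.245833 = 96.75417 mL
New rate:
Dose = 0.097 units/kg/hr × 47.5 kg = 4.6075 units/hr
Rate = 4.6075 units/hr ÷ 0.9 units/mL = 5.119444 mL/hr
Time remaining = 96.75417 mL ÷ 5.119444 mL/hr = 18.89935 hr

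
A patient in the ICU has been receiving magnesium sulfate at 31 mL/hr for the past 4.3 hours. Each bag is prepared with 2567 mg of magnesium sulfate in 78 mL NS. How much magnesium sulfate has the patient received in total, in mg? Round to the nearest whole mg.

Concentration = 2567 mg ÷ 78 mL = 32.91026 mg/mL
Drug rate = 31 mL/hr × 32.91026 mg/mL = 1020.218 mg/hr
Total = 1020.218 mg/hr × 4.3 hr = 4386.937 mg

4387 mg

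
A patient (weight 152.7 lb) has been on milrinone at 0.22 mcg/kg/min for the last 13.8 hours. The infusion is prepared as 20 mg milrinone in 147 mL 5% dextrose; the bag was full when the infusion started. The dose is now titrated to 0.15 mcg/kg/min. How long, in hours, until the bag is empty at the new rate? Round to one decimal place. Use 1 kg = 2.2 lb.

11.8 hours

Initial rate:
Weight = 152.7 lb ÷ 2.2 lb/kg = 69.40909 kg
Dose = 0.22 mcg/kg/min × 69.40909 kg = 15.27 mcg/min
15.27 mcg/min × 60 min/hr = 916.2 mcg/hr
Concentration = 20 mg ÷ 147 mL = 0.1360544 mg/mL = 136.0544 mcg/mL
Rate = 916.2 mcg/hr ÷ 136.0544 mcg/mL = 6.73407 mL/hr
Volume infused so far = 6.73407 mL/hr × 13.8 hr = 92.93017 mL
Volume remaining = 147 − 92.93017 = 54.06983 mL
New rate:
Dose = 0.15 mcg/kg/min × 69.40909 kg = 10.41136 mcg/min
10.41136 mcg/min × 60 min/hr = 624.6818 mcg/hr
Rate = 624.6818 mcg/hr ÷ 136.0544 mcg/mL = 4.591411 mL/hr
Time remaining = 54.06983 mL ÷ 4.591411 mL/hr = 11.7763 hr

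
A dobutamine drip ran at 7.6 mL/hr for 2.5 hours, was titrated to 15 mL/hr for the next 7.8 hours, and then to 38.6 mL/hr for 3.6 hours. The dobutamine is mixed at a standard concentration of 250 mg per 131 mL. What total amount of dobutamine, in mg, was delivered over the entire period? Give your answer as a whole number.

Concentration = 250 mg ÷ 131 mL = 1.908397 mg/mL
Stage 1: 7.6 mL/hr × 2.5 hr = 19 mL → 19 mL × 1.908397 mg/mL = 36.25954 mg
Stage 2: 15 mL/hr × 7.8 hr = 117 mL → 117 mL × 1.908397 mg/mL = 223.2824 mg
Stage 3: 38.6 mL/hr × 3.6 hr = 138.96 mL → 138.96 mL × 1.908397 mg/mL = 265.1908 mg
Total = 36.25954 + 223.2824 + 265.1908 = 524.7328 mg

525 mg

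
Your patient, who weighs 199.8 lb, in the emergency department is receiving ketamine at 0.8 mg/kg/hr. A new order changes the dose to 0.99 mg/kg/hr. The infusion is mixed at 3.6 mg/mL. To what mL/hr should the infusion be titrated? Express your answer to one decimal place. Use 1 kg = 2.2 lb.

25.0 mL/hr

Weight = 199.8 lb ÷ 2.2 lb/kg = 90.81818 kg
Dose = 0.99 mg/kg/hr × 90.81818 kg = 89.91 mg/hr
Rate = 89.91 mg/hr ÷ 3.6 mg/mL = 24.975 mL/hr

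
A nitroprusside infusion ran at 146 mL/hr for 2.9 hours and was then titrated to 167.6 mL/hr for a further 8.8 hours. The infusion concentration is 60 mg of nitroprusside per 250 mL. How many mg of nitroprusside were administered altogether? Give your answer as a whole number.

456 mg

Concentration = 60 mg ÷ 250 mL = 0.24 mg/mL
Stage 1: 146 mL/hr × 2.9 hr = 423.4 mL → 423.4 mL × 0.24 mg/mL = 101.616 mg
Stage 2: 167.6 mL/hr × 8.8 hr = 1474.88 mL → 1474.88 mL × 0.24 mg/mL = 353.9712 mg
Total = 101.616 + 353.9712 = 455.5872 mg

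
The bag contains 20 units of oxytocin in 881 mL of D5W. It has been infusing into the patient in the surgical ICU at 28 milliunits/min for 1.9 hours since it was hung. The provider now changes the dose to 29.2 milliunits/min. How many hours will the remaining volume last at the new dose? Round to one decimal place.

Initial rate:
28 milliunits/min × 60 min/hr = 1680 milliunits/hr
Concentration = 20 units ÷ 881 mL = 0.02270148 units/mL = 22.70148 milliunits/mL
Rate = 1680 milliunits/hr ÷ 22.70148 milliunits/mL = 74.004 mL/hr
Volume infused so far = 74.004 mL/hr × 1.9 hr = 140.6076 mL
Volume remaining = 881 − 140.6076 = 740.3924 mL
New rate:
29.2 milliunits/min × 60 min/hr = 1752 milliunits/hr
Rate = 1752 milliunits/hr ÷ 22.70148 milliunits/mL = 77.1756 mL/hr
Time remaining = 740.3924 mL ÷ 77.1756 mL/hr = 9.593607 hr

9.6 hours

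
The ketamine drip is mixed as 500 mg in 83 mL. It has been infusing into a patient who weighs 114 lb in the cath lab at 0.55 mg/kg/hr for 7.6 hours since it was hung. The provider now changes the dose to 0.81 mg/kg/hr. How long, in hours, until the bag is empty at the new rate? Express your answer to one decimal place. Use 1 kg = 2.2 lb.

6.8 hours

Initial rate:
Weight = 114 lb ÷ 2.2 lb/kg = 51.81818 kg
Dose = 0.55 mg/kg/hr × 51.81818 kg = 28.5 mg/hr
Concentration = 500 mg ÷ 83 mL = 6.024096 mg/mL
Rate = 28.5 mg/hr ÷ 6.024096 mg/mL = 4.731 mL/hr
Volume infused so far = 4.731 mL/hr × 7.6 hr = 35.9556 mL
Volume remaining = 83 − 35.9556 = 47.0444 mL
New rate:
Dose = 0.81 mg/kg/hr × 51.81818 kg = 41.97273 mg/hr
Rate = 41.97273 mg/hr ÷ 6.024096 mg/mL = 6.967473 mL/hr
Time remaining = 47.0444 mL ÷ 6.967473 mL/hr = 6.752003 hr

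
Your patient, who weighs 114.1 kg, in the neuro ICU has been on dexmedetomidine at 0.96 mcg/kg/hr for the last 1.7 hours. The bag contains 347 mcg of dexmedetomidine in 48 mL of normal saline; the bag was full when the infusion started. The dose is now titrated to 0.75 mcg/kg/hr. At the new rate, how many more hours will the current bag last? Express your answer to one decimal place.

Initial rate:
Dose = 0.96 mcg/kg/hr × 114.1 kg = 109.536 mcg/hr
Concentration = 347 mcg ÷ 48 mL = 7.229167 mcg/mL
Rate = 109.536 mcg/hr ÷ 7.229167 mcg/mL = 15.15195 mL/hr
Volume infused so far = 15.15195 mL/hr × 1.7 hr = 25.75832 mL
Volume remaining = 48 − 25.75832 = 22.24168 mL
New rate:
Dose = 0.75 mcg/kg/hr × 114.1 kg = 85.575 mcg/hr
Rate = 85.575 mcg/hr ÷ 7.229167 mcg/mL = 11.83746 mL/hr
Time remaining = 22.24168 mL ÷ 11.83746 mL/hr = 1.878923 hr

1.9 hours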